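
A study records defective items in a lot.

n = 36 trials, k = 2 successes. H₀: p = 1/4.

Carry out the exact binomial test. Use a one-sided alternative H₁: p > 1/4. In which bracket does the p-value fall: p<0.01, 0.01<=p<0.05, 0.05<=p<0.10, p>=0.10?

p-value bracket: p>=0.10

Exact binomial: n=36, k=2, p₀=1/4=0.2500
P(X≥2) from Σ C(n,i)·p₀^i·(1−p₀)^(n−i)
p-value (one-sided, H₁ greater) = 0.99959
→ bracket: p>=0.10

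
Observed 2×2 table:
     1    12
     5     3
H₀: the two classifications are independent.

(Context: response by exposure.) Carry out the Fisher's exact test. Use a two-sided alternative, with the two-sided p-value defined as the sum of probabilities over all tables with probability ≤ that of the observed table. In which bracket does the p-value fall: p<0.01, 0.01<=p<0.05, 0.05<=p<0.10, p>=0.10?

Margins: r₁=13, r₂=8, c₁=6, c₂=15, n=21
p_obs = C(13,1)·C(8,5)/C(21,6); sum pmf over tables with pmf ≤ p_obs
p-value (two-sided) = 0.01393
→ bracket: 0.01<=p<0.05

p-value bracket: 0.01<=p<0.05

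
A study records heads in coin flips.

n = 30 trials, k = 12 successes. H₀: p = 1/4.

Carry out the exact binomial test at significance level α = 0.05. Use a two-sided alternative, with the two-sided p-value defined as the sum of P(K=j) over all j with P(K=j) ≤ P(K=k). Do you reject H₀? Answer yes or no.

Exact binomial: n=30, k=12, p₀=1/4=0.2500
P(X=j) = C(n,j)·p₀^j·(1−p₀)^(n−j); p = Σ P(X=j) over j with P(X=j) ≤ P(X=12)
p-value (two-sided) = 0.08811
At α=0.05: p ≥ α → fail to reject H₀

reject H₀: no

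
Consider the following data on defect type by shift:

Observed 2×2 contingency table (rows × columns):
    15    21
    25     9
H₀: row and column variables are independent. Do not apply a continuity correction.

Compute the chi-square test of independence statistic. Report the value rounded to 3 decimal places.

test statistic = 7.249

Row totals [36, 34], col totals [40, 30], n=70
χ² = (15−20.57)²/20.57 + (21−15.43)²/15.43 + (25−19.43)²/19.43 + (9−14.57)²/14.57 = 7.2488
df = 1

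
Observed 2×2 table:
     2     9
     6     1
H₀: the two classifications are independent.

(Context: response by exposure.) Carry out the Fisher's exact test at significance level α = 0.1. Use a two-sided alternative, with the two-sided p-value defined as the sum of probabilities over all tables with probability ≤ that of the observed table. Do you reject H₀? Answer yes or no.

Margins: r₁=11, r₂=7, c₁=8, c₂=10, n=18
p_obs = C(11,2)·C(7,6)/C(18,8); sum pmf over tables with pmf ≤ p_obs
p-value (two-sided) = 0.01282
At α=0.1: p < α → reject H₀

reject H₀: yes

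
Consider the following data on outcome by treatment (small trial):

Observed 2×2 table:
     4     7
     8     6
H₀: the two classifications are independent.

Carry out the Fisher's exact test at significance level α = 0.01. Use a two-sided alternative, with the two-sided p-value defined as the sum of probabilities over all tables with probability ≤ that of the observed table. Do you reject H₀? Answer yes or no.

Margins: r₁=11, r₂=14, c₁=12, c₂=13, n=25
p_obs = C(11,4)·C(14,8)/C(25,12); sum pmf over tables with pmf ≤ p_obs
p-value (two-sided) = 0.42831
At α=0.01: p ≥ α → fail to reject H₀

reject H₀: no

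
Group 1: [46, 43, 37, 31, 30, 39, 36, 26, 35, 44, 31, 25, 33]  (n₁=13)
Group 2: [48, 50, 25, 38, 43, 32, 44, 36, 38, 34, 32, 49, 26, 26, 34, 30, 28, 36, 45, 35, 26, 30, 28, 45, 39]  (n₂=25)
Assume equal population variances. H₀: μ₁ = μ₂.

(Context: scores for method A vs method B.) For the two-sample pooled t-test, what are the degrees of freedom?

degrees of freedom = 36

df = n₁ + n₂ − 2 = 13 + 25 − 2 = 36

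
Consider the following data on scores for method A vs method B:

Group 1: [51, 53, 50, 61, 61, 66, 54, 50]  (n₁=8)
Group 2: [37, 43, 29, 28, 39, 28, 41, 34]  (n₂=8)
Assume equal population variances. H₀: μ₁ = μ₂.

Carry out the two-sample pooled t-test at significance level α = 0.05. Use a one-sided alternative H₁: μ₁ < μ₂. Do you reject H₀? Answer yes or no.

x̄₁=55.750, s₁=6.089, n₁=8
x̄₂=34.875, s₂=6.034, n₂=8
s_p² = [7·6.089² + 7·6.034²]/14 = 36.7411
SE = √(s_p²·(1/8+1/8)) = 3.0307
t = (55.750−34.875)/3.0307 = 6.8878
df = 14
p-value (one-sided, H₁ less) = 1.00000
At α=0.05: p ≥ α → fail to reject H₀

reject H₀: no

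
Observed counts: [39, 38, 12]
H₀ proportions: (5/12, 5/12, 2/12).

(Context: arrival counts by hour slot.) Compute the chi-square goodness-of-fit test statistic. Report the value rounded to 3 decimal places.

n = 89; E_i = n·p_i = [37.08, 37.08, 14.83]
χ² = (39−37.08)²/37.08 + (38−37.08)²/37.08 + (12−14.83)²/14.83 = 0.6629
df = 2

test statistic = 0.663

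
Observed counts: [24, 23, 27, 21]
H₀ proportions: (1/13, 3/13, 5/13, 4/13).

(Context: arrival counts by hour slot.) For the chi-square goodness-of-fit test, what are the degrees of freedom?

degrees of freedom = 3

df = k − 1 = 4 − 1 = 3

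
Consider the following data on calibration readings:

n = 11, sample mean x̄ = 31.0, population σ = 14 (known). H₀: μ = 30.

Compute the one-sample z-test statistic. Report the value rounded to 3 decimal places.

test statistic = 0.237

SE = σ/√n = 14/√11 = 4.2212
z = (x̄−μ₀)/SE = (31.0−30)/4.2212 = 0.2369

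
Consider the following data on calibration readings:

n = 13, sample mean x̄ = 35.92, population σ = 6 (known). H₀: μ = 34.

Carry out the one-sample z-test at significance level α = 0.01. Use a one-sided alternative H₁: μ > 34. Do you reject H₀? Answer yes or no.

SE = σ/√n = 6/√13 = 1.6641
z = (x̄−μ₀)/SE = (35.92−34)/1.6641 = 1.1538
p-value (one-sided, H₁ greater) = 0.12430
At α=0.01: p ≥ α → fail to reject H₀

reject H₀: no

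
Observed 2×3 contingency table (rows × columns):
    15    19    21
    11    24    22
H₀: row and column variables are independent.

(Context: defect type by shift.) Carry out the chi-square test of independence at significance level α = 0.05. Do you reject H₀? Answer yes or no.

reject H₀: no

Row totals [55, 57], col totals [26, 43, 43], n=112
χ² = (15−12.77)²/12.77 + (19−21.12)²/21.12 + (21−21.12)²/21.12 + (11−13.23)²/13.23 + (24−21.88)²/21.88 + (22−21.88)²/21.88 = 1.1847
df = 2
p-value (upper-tail) = 0.55303
At α=0.05: p ≥ α → fail to reject H₀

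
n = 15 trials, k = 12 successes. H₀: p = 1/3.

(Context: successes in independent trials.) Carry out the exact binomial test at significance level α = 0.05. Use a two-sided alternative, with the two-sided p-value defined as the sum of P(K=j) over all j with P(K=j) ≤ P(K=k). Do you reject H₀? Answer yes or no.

reject H₀: yes

Exact binomial: n=15, k=12, p₀=1/3=0.3333
P(X=j) = C(n,j)·p₀^j·(1−p₀)^(n−j); p = Σ P(X=j) over j with P(X=j) ≤ P(X=12)
p-value (two-sided) = 0.00029
At α=0.05: p < α → reject H₀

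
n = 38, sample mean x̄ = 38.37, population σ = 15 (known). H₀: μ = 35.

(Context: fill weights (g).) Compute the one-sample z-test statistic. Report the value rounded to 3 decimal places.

SE = σ/√n = 15/√38 = 2.4333
z = (x̄−μ₀)/SE = (38.37−35)/2.4333 = 1.3849

test statistic = 1.385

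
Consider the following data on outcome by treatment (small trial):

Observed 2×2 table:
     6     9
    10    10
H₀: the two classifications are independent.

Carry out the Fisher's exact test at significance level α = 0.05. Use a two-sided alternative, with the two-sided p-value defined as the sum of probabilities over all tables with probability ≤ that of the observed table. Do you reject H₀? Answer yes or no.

reject H₀: no

Margins: r₁=15, r₂=20, c₁=16, c₂=19, n=35
p_obs = C(15,6)·C(20,10)/C(35,16); sum pmf over tables with pmf ≤ p_obs
p-value (two-sided) = 0.73378
At α=0.05: p ≥ α → fail to reject H₀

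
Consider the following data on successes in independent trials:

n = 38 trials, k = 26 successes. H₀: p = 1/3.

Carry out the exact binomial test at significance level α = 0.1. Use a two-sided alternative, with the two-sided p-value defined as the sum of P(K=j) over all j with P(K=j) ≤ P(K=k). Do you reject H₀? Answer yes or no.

Exact binomial: n=38, k=26, p₀=1/3=0.3333
P(X=j) = C(n,j)·p₀^j·(1−p₀)^(n−j); p = Σ P(X=j) over j with P(X=j) ≤ P(X=26)
p-value (two-sided) = 0.00001
At α=0.1: p < α → reject H₀

reject H₀: yes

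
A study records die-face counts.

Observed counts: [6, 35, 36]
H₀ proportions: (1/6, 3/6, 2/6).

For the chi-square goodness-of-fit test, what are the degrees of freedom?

degrees of freedom = 2

df = k − 1 = 3 − 1 = 2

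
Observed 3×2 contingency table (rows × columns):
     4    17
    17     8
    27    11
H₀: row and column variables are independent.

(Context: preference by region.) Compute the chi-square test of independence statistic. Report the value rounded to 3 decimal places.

test statistic = 16.650

Row totals [21, 25, 38], col totals [48, 36], n=84
χ² = (4−12.00)²/12.00 + (17−9.00)²/9.00 + (17−14.29)²/14.29 + (8−10.71)²/10.71 + (27−21.71)²/21.71 + (11−16.29)²/16.29 = 16.6500
df = 2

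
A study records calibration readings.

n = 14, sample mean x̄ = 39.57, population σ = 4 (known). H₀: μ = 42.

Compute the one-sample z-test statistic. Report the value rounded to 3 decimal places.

test statistic = -2.273

SE = σ/√n = 4/√14 = 1.0690
z = (x̄−μ₀)/SE = (39.57−42)/1.0690 = -2.2731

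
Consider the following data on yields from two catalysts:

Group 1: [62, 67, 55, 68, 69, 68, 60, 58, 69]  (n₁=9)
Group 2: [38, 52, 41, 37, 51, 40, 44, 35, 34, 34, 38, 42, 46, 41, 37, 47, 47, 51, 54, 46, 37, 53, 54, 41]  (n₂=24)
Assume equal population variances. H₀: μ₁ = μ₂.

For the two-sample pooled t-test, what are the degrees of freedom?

degrees of freedom = 31

df = n₁ + n₂ − 2 = 9 + 24 − 2 = 31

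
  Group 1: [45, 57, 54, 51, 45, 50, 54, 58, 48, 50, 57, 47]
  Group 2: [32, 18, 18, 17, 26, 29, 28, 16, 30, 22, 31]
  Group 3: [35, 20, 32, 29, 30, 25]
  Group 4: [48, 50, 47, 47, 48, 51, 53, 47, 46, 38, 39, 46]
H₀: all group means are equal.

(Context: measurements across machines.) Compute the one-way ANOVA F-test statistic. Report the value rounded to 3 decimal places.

test statistic = 70.925

Group means [51.33, 24.27, 28.50, 46.67], grand mean 39.366
SSB = Σnᵢ(x̄ᵢ−x̄)² = 5572.497; SSW = ΣΣ(x−x̄ᵢ)² = 969.015
MSB = 5572.497/3 = 1857.4990; MSW = 969.015/37 = 26.1896
F = MSB/MSW = 70.9251
df = (3, 37)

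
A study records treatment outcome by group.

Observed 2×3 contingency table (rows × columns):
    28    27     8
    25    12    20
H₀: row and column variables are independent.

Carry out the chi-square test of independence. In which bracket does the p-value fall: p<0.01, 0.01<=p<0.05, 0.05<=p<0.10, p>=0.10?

p-value bracket: p<0.01

Row totals [63, 57], col totals [53, 39, 28], n=120
χ² = (28−27.82)²/27.82 + (27−20.48)²/20.48 + (8−14.70)²/14.70 + (25−25.18)²/25.18 + (12−18.52)²/18.52 + (20−13.30)²/13.30 = 10.8089
df = 2
p-value (upper-tail) = 0.00450
→ bracket: p<0.01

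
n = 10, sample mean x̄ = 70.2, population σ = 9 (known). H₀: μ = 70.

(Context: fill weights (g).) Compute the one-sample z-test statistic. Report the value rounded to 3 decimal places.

SE = σ/√n = 9/√10 = 2.8460
z = (x̄−μ₀)/SE = (70.2−70)/2.8460 = 0.0703

test statistic = 0.070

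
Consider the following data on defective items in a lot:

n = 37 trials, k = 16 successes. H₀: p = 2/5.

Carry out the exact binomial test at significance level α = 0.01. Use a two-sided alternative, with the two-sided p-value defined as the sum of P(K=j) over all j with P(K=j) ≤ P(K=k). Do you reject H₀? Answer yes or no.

reject H₀: no

Exact binomial: n=37, k=16, p₀=2/5=0.4000
P(X=j) = C(n,j)·p₀^j·(1−p₀)^(n−j); p = Σ P(X=j) over j with P(X=j) ≤ P(X=16)
p-value (two-sided) = 0.73819
At α=0.01: p ≥ α → fail to reject H₀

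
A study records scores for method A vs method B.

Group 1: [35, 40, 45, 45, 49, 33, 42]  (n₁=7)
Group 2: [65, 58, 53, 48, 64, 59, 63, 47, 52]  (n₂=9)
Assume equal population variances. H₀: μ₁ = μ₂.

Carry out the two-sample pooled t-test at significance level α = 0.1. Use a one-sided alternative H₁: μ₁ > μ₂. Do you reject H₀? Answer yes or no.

reject H₀: no

x̄₁=41.286, s₁=5.736, n₁=7
x̄₂=56.556, s₂=6.839, n₂=9
s_p² = [6·5.736² + 8·6.839²]/14 = 40.8322
SE = √(s_p²·(1/7+1/9)) = 3.2203
t = (41.286−56.556)/3.2203 = -4.7418
df = 14
p-value (one-sided, H₁ greater) = 0.99984
At α=0.1: p ≥ α → fail to reject H₀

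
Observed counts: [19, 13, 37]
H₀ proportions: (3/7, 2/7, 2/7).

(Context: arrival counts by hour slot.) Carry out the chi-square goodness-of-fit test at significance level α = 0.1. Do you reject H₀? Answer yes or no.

reject H₀: yes

n = 69; E_i = n·p_i = [29.57, 19.71, 19.71]
χ² = (19−29.57)²/29.57 + (13−19.71)²/19.71 + (37−19.71)²/19.71 = 21.2222
df = 2
p-value (upper-tail) = 0.00002
At α=0.1: p < α → reject H₀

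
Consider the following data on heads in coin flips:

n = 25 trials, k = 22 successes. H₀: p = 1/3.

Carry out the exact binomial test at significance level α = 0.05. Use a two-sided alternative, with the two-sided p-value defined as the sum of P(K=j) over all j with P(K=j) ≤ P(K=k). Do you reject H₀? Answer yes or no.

reject H₀: yes

Exact binomial: n=25, k=22, p₀=1/3=0.3333
P(X=j) = C(n,j)·p₀^j·(1−p₀)^(n−j); p = Σ P(X=j) over j with P(X=j) ≤ P(X=22)
p-value (two-sided) = 0.00000
At α=0.05: p < α → reject H₀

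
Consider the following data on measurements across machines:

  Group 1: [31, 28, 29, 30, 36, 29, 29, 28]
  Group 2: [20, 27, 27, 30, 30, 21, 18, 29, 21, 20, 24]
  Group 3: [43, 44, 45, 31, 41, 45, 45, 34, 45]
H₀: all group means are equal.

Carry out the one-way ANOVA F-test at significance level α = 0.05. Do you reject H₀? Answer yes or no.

Group means [30.00, 24.27, 41.44], grand mean 31.429
SSB = Σnᵢ(x̄ᵢ−x̄)² = 1482.453; SSW = ΣΣ(x−x̄ᵢ)² = 472.404
MSB = 1482.453/2 = 741.2266; MSW = 472.404/25 = 18.8962
F = MSB/MSW = 39.2263
df = (2, 25)
p-value (upper-tail) = 0.00000
At α=0.05: p < α → reject H₀

reject H₀: yes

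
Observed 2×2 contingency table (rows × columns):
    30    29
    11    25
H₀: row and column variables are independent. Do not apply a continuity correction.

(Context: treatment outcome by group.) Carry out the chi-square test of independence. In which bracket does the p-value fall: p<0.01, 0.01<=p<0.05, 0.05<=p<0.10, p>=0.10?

p-value bracket: 0.05<=p<0.10

Row totals [59, 36], col totals [41, 54], n=95
χ² = (30−25.46)²/25.46 + (29−33.54)²/33.54 + (11−15.54)²/15.54 + (25−20.46)²/20.46 = 3.7527
df = 1
p-value (upper-tail) = 0.05272
→ bracket: 0.05<=p<0.10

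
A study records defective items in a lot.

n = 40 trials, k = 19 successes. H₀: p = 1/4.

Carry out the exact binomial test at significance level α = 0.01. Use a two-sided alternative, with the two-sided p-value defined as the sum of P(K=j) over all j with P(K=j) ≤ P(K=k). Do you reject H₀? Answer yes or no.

reject H₀: yes

Exact binomial: n=40, k=19, p₀=1/4=0.2500
P(X=j) = C(n,j)·p₀^j·(1−p₀)^(n−j); p = Σ P(X=j) over j with P(X=j) ≤ P(X=19)
p-value (two-sided) = 0.00272
At α=0.01: p < α → reject H₀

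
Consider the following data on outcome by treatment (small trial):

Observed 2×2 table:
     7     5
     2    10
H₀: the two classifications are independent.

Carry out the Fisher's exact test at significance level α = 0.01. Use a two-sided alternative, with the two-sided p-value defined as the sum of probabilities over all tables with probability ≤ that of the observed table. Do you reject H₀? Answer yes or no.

reject H₀: no

Margins: r₁=12, r₂=12, c₁=9, c₂=15, n=24
p_obs = C(12,7)·C(12,2)/C(24,9); sum pmf over tables with pmf ≤ p_obs
p-value (two-sided) = 0.08938
At α=0.01: p ≥ α → fail to reject H₀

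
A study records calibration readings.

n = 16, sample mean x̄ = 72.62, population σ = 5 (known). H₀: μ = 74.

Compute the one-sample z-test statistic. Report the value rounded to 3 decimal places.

SE = σ/√n = 5/√16 = 1.2500
z = (x̄−μ₀)/SE = (72.62−74)/1.2500 = -1.1040

test statistic = -1.104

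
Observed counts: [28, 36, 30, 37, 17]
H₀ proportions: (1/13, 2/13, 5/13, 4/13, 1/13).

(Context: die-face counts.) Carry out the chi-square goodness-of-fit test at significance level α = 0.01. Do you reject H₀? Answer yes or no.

n = 148; E_i = n·p_i = [11.38, 22.77, 56.92, 45.54, 11.38]
χ² = (28−11.38)²/11.38 + (36−22.77)²/22.77 + (30−56.92)²/56.92 + (37−45.54)²/45.54 + (17−11.38)²/11.38 = 49.0422
df = 4
p-value (upper-tail) = 0.00000
At α=0.01: p < α → reject H₀

reject H₀: yes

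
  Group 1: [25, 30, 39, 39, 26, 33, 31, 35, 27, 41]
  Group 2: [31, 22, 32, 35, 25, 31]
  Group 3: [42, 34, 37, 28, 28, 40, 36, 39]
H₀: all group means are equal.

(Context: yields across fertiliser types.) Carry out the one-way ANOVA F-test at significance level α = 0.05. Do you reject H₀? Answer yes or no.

Group means [32.60, 29.33, 35.50], grand mean 32.750
SSB = Σnᵢ(x̄ᵢ−x̄)² = 130.767; SSW = ΣΣ(x−x̄ᵢ)² = 609.733
MSB = 130.767/2 = 65.3833; MSW = 609.733/21 = 29.0349
F = MSB/MSW = 2.2519
df = (2, 21)
p-value (upper-tail) = 0.13000
At α=0.05: p ≥ α → fail to reject H₀

reject H₀: no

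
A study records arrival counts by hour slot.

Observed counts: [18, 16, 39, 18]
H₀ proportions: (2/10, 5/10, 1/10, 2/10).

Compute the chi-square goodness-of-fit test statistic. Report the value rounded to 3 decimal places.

test statistic = 117.374

n = 91; E_i = n·p_i = [18.20, 45.50, 9.10, 18.20]
χ² = (18−18.20)²/18.20 + (16−45.50)²/45.50 + (39−9.10)²/9.10 + (18−18.20)²/18.20 = 117.3736
df = 3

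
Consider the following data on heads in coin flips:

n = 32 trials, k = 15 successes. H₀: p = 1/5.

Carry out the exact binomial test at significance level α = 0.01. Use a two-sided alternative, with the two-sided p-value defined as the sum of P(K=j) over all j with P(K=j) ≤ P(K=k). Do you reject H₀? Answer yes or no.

Exact binomial: n=32, k=15, p₀=1/5=0.2000
P(X=j) = C(n,j)·p₀^j·(1−p₀)^(n−j); p = Σ P(X=j) over j with P(X=j) ≤ P(X=15)
p-value (two-sided) = 0.00056
At α=0.01: p < α → reject H₀

reject H₀: yes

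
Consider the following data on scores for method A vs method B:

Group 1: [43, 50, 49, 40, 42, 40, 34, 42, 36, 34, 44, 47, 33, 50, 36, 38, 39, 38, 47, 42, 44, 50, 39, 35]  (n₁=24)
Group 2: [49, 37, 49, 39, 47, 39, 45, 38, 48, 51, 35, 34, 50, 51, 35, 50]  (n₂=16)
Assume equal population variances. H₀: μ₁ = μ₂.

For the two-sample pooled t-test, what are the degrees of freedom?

df = n₁ + n₂ − 2 = 24 + 16 − 2 = 38

degrees of freedom = 38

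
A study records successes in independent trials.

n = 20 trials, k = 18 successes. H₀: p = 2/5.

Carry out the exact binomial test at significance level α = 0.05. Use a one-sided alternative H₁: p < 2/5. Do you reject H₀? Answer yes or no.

Exact binomial: n=20, k=18, p₀=2/5=0.4000
P(X≤18) from Σ C(n,i)·p₀^i·(1−p₀)^(n−i)
p-value (one-sided, H₁ less) = 1.00000
At α=0.05: p ≥ α → fail to reject H₀

reject H₀: no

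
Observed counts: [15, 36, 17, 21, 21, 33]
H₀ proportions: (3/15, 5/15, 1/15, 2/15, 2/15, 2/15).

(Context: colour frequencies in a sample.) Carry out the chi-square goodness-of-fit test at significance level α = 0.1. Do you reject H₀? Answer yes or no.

n = 143; E_i = n·p_i = [28.60, 47.67, 9.53, 19.07, 19.07, 19.07]
χ² = (15−28.60)²/28.60 + (36−47.67)²/47.67 + (17−9.53)²/9.53 + (21−19.07)²/19.07 + (21−19.07)²/19.07 + (33−19.07)²/19.07 = 25.7448
df = 5
p-value (upper-tail) = 0.00010
At α=0.1: p < α → reject H₀

reject H₀: yes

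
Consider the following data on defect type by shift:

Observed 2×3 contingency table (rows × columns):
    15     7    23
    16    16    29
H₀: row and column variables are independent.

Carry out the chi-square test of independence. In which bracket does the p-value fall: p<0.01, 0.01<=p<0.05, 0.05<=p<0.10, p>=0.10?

Row totals [45, 61], col totals [31, 23, 52], n=106
χ² = (15−13.16)²/13.16 + (7−9.76)²/9.76 + (23−22.08)²/22.08 + (16−17.84)²/17.84 + (16−13.24)²/13.24 + (29−29.92)²/29.92 = 1.8739
df = 2
p-value (upper-tail) = 0.39182
→ bracket: p>=0.10

p-value bracket: p>=0.10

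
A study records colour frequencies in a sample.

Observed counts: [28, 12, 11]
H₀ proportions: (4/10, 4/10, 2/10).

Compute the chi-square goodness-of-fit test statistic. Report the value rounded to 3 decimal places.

n = 51; E_i = n·p_i = [20.40, 20.40, 10.20]
χ² = (28−20.40)²/20.40 + (12−20.40)²/20.40 + (11−10.20)²/10.20 = 6.3529
df = 2

test statistic = 6.353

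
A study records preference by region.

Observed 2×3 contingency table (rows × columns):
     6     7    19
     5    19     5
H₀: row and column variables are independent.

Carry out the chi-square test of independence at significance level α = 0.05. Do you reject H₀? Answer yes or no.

Row totals [32, 29], col totals [11, 26, 24], n=61
χ² = (6−5.77)²/5.77 + (7−13.64)²/13.64 + (19−12.59)²/12.59 + (5−5.23)²/5.23 + (19−12.36)²/12.36 + (5−11.41)²/11.41 = 13.6816
df = 2
p-value (upper-tail) = 0.00107
At α=0.05: p < α → reject H₀

reject H₀: yes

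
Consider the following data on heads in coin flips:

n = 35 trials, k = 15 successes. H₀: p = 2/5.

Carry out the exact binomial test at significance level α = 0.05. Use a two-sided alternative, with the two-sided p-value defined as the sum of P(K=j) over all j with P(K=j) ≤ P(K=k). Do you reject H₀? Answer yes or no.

Exact binomial: n=35, k=15, p₀=2/5=0.4000
P(X=j) = C(n,j)·p₀^j·(1−p₀)^(n−j); p = Σ P(X=j) over j with P(X=j) ≤ P(X=15)
p-value (two-sided) = 0.73298
At α=0.05: p ≥ α → fail to reject H₀

reject H₀: no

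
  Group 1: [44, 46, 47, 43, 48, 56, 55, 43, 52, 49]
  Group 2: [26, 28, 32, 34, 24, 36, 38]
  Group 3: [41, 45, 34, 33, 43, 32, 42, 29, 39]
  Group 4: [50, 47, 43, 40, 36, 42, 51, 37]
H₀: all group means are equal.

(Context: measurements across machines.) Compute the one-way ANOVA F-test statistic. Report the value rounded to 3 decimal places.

Group means [48.30, 31.14, 37.56, 43.25], grand mean 40.735
SSB = Σnᵢ(x̄ᵢ−x̄)² = 1357.938; SSW = ΣΣ(x−x̄ᵢ)² = 846.679
MSB = 1357.938/3 = 452.6461; MSW = 846.679/30 = 28.2226
F = MSB/MSW = 16.0384
df = (3, 30)

test statistic = 16.038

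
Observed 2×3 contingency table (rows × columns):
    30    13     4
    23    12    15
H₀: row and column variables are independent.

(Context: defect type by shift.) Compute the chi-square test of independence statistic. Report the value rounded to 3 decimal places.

test statistic = 7.247

Row totals [47, 50], col totals [53, 25, 19], n=97
χ² = (30−25.68)²/25.68 + (13−12.11)²/12.11 + (4−9.21)²/9.21 + (23−27.32)²/27.32 + (12−12.89)²/12.89 + (15−9.79)²/9.79 = 7.2471
df = 2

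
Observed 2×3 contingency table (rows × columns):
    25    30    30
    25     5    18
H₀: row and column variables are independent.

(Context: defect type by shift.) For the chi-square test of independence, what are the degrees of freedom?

df = (r−1)(c−1) = (2−1)·(3−1) = 2

degrees of freedom = 2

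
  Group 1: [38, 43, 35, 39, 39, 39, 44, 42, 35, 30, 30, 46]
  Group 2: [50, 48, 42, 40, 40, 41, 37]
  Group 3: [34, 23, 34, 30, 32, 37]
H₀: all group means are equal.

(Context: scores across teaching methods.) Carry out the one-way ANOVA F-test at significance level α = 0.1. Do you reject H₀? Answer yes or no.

reject H₀: yes

Group means [38.33, 42.57, 31.67], grand mean 37.920
SSB = Σnᵢ(x̄ᵢ−x̄)² = 388.126; SSW = ΣΣ(x−x̄ᵢ)² = 537.714
MSB = 388.126/2 = 194.0629; MSW = 537.714/22 = 24.4416
F = MSB/MSW = 7.9399
df = (2, 22)
p-value (upper-tail) = 0.00254
At α=0.1: p < α → reject H₀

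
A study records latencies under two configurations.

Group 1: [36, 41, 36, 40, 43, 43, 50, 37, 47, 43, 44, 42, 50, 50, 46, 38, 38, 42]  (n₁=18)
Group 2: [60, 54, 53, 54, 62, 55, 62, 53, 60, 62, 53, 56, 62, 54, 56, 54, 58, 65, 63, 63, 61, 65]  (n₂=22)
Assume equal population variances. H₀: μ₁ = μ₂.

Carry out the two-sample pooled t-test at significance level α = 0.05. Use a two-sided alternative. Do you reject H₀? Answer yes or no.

x̄₁=42.556, s₁=4.655, n₁=18
x̄₂=58.409, s₂=4.261, n₂=22
s_p² = [17·4.655² + 21·4.261²]/38 = 19.7306
SE = √(s_p²·(1/18+1/22)) = 1.4117
t = (42.556−58.409)/1.4117 = -11.2298
df = 38
p-value (two-sided) = 0.00000
At α=0.05: p < α → reject H₀

reject H₀: yes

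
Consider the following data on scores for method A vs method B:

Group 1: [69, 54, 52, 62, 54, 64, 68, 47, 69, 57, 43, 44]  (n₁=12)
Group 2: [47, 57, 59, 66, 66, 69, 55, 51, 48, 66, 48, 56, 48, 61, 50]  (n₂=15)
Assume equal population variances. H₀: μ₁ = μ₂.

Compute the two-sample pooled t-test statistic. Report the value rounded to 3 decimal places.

x̄₁=56.917, s₁=9.491, n₁=12
x̄₂=56.467, s₂=7.726, n₂=15
s_p² = [11·9.491² + 14·7.726²]/25 = 73.0660
SE = √(s_p²·(1/12+1/15)) = 3.3106
t = (56.917−56.467)/3.3106 = 0.1359
df = 25

test statistic = 0.136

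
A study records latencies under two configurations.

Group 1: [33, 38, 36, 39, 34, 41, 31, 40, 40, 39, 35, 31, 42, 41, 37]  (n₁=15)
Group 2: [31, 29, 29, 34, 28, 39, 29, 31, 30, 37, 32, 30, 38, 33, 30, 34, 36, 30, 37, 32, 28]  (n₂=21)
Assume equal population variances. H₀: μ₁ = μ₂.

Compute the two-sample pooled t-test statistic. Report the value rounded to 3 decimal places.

test statistic = 4.112

x̄₁=37.133, s₁=3.642, n₁=15
x̄₂=32.238, s₂=3.434, n₂=21
s_p² = [14·3.642² + 20·3.434²]/34 = 12.3983
SE = √(s_p²·(1/15+1/21)) = 1.1904
t = (37.133−32.238)/1.1904 = 4.1124
df = 34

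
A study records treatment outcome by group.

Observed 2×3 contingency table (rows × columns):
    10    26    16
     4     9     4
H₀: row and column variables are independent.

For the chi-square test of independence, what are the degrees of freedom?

degrees of freedom = 2

df = (r−1)(c−1) = (2−1)·(3−1) = 2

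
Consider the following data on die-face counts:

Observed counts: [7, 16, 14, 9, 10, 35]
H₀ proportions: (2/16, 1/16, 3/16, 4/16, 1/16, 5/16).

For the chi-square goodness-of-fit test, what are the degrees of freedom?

df = k − 1 = 6 − 1 = 5

degrees of freedom = 5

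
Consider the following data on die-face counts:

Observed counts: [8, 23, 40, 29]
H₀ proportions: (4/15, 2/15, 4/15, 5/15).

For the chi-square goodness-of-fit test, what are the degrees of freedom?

df = k − 1 = 4 − 1 = 3

degrees of freedom = 3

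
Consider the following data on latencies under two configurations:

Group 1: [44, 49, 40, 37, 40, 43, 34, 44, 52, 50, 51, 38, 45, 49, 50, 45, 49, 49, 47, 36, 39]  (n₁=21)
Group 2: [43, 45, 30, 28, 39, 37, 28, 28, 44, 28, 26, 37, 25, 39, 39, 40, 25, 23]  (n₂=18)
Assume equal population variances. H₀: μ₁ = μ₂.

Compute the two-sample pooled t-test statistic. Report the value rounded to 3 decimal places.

test statistic = 5.209

x̄₁=44.333, s₁=5.480, n₁=21
x̄₂=33.556, s₂=7.414, n₂=18
s_p² = [20·5.480² + 17·7.414²]/37 = 41.4895
SE = √(s_p²·(1/21+1/18)) = 2.0690
t = (44.333−33.556)/2.0690 = 5.2092
df = 37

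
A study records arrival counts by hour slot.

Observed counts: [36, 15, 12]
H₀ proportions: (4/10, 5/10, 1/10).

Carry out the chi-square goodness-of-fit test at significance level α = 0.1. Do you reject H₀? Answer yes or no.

reject H₀: yes

n = 63; E_i = n·p_i = [25.20, 31.50, 6.30]
χ² = (36−25.20)²/25.20 + (15−31.50)²/31.50 + (12−6.30)²/6.30 = 18.4286
df = 2
p-value (upper-tail) = 0.00010
At α=0.1: p < α → reject H₀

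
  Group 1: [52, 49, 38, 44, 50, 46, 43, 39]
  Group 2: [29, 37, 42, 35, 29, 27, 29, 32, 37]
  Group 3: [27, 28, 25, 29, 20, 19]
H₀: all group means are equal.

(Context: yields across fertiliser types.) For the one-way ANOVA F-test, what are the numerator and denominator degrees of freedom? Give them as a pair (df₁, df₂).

degrees of freedom = [2, 20]

k = 3 groups, N = 23 total
df = (k−1, N−k) = (3−1, 23−3) = (2, 20)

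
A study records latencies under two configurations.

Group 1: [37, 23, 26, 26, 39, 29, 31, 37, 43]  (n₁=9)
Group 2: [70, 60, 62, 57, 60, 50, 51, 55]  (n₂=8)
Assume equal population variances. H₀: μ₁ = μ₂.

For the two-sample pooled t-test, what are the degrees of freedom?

degrees of freedom = 15

df = n₁ + n₂ − 2 = 9 + 8 − 2 = 15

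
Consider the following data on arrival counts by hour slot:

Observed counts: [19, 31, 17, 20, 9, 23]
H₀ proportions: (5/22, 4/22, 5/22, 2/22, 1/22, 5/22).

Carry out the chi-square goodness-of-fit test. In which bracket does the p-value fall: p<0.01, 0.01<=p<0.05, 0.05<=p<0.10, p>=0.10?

n = 119; E_i = n·p_i = [27.05, 21.64, 27.05, 10.82, 5.41, 27.05]
χ² = (19−27.05)²/27.05 + (31−21.64)²/21.64 + (17−27.05)²/27.05 + (20−10.82)²/10.82 + (9−5.41)²/5.41 + (23−27.05)²/27.05 = 20.9588
df = 5
p-value (upper-tail) = 0.00082
→ bracket: p<0.01

p-value bracket: p<0.01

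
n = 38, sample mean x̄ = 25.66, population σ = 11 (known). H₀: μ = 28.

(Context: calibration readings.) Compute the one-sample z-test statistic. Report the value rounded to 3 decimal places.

test statistic = -1.311

SE = σ/√n = 11/√38 = 1.7844
z = (x̄−μ₀)/SE = (25.66−28)/1.7844 = -1.3113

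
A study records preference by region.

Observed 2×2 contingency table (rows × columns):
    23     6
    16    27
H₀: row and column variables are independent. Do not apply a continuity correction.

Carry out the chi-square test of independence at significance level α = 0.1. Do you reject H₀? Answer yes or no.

reject H₀: yes

Row totals [29, 43], col totals [39, 33], n=72
χ² = (23−15.71)²/15.71 + (6−13.29)²/13.29 + (16−23.29)²/23.29 + (27−19.71)²/19.71 = 12.3653
df = 1
p-value (upper-tail) = 0.00044
At α=0.1: p < α → reject H₀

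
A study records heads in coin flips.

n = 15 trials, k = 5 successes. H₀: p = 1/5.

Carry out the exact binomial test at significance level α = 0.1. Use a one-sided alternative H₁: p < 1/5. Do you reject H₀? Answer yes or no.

reject H₀: no

Exact binomial: n=15, k=5, p₀=1/5=0.2000
P(X≤5) from Σ C(n,i)·p₀^i·(1−p₀)^(n−i)
p-value (one-sided, H₁ less) = 0.93895
At α=0.1: p ≥ α → fail to reject H₀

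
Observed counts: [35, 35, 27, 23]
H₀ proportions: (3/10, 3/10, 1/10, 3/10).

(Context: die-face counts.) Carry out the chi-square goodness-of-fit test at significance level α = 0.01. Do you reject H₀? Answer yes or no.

n = 120; E_i = n·p_i = [36.00, 36.00, 12.00, 36.00]
χ² = (35−36.00)²/36.00 + (35−36.00)²/36.00 + (27−12.00)²/12.00 + (23−36.00)²/36.00 = 23.5000
df = 3
p-value (upper-tail) = 0.00003
At α=0.01: p < α → reject H₀

reject H₀: yes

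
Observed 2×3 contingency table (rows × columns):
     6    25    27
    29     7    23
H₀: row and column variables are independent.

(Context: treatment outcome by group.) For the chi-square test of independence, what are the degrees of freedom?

df = (r−1)(c−1) = (2−1)·(3−1) = 2

degrees of freedom = 2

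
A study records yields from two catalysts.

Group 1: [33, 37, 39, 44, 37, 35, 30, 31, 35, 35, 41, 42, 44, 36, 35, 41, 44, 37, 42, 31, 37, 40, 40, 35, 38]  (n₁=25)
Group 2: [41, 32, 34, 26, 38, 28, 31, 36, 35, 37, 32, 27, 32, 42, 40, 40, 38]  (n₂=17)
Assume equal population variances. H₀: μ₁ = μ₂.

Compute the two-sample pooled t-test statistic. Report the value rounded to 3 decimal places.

test statistic = 2.077

x̄₁=37.560, s₁=4.093, n₁=25
x̄₂=34.647, s₂=4.962, n₂=17
s_p² = [24·4.093² + 16·4.962²]/40 = 19.9011
SE = √(s_p²·(1/25+1/17)) = 1.4024
t = (37.560−34.647)/1.4024 = 2.0771
df = 40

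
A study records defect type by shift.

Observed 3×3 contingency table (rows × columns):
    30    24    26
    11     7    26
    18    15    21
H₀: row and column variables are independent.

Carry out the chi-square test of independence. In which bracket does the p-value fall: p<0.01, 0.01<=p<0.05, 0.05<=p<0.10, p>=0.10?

p-value bracket: 0.05<=p<0.10

Row totals [80, 44, 54], col totals [59, 46, 73], n=178
χ² = (30−26.52)²/26.52 + (24−20.67)²/20.67 + (26−32.81)²/32.81 + (11−14.58)²/14.58 + (7−11.37)²/11.37 + (26−18.04)²/18.04 + (18−17.90)²/17.90 + (15−13.96)²/13.96 + (21−22.15)²/22.15 = 8.6117
df = 4
p-value (upper-tail) = 0.07157
→ bracket: 0.05<=p<0.10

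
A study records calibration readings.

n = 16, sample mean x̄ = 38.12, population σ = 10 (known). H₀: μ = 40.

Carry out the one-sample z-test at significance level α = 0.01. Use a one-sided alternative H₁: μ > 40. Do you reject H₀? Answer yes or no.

SE = σ/√n = 10/√16 = 2.5000
z = (x̄−μ₀)/SE = (38.12−40)/2.5000 = -0.7520
p-value (one-sided, H₁ greater) = 0.77397
At α=0.01: p ≥ α → fail to reject H₀

reject H₀: no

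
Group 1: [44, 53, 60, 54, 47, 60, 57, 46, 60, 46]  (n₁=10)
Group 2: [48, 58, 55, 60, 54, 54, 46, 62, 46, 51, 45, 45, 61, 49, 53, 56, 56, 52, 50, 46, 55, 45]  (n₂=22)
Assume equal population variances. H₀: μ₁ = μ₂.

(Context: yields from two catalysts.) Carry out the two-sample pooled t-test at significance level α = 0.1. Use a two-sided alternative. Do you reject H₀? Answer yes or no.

reject H₀: no

x̄₁=52.700, s₁=6.482, n₁=10
x̄₂=52.136, s₂=5.454, n₂=22
s_p² = [9·6.482² + 21·5.454²]/30 = 33.4230
SE = √(s_p²·(1/10+1/22)) = 2.2049
t = (52.700−52.136)/2.2049 = 0.2556
df = 30
p-value (two-sided) = 0.79998
At α=0.1: p ≥ α → fail to reject H₀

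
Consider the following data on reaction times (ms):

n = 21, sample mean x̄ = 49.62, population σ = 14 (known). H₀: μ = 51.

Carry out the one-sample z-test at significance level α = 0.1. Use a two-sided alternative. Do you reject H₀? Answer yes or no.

SE = σ/√n = 14/√21 = 3.0551
z = (x̄−μ₀)/SE = (49.62−51)/3.0551 = -0.4517
p-value (two-sided) = 0.65148
At α=0.1: p ≥ α → fail to reject H₀

reject H₀: no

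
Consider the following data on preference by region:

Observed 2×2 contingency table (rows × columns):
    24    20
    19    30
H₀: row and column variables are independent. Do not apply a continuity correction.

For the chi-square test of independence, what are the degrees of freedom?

df = (r−1)(c−1) = (2−1)·(2−1) = 1

degrees of freedom = 1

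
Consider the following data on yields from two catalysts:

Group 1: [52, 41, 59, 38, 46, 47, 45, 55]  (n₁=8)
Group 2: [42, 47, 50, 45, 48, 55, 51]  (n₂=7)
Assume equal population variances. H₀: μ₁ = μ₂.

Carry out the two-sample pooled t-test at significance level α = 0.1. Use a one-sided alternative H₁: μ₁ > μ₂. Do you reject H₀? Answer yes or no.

x̄₁=47.875, s₁=7.060, n₁=8
x̄₂=48.286, s₂=4.231, n₂=7
s_p² = [7·7.060² + 6·4.231²]/13 = 35.1003
SE = √(s_p²·(1/8+1/7)) = 3.0662
t = (47.875−48.286)/3.0662 = -0.1339
df = 13
p-value (one-sided, H₁ greater) = 0.55225
At α=0.1: p ≥ α → fail to reject H₀

reject H₀: no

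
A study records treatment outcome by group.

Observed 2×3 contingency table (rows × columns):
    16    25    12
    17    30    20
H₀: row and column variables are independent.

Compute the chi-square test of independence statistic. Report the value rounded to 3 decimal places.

Row totals [53, 67], col totals [33, 55, 32], n=120
χ² = (16−14.57)²/14.57 + (25−24.29)²/24.29 + (12−14.13)²/14.13 + (17−18.43)²/18.43 + (30−30.71)²/30.71 + (20−17.87)²/17.87 = 0.8633
df = 2

test statistic = 0.863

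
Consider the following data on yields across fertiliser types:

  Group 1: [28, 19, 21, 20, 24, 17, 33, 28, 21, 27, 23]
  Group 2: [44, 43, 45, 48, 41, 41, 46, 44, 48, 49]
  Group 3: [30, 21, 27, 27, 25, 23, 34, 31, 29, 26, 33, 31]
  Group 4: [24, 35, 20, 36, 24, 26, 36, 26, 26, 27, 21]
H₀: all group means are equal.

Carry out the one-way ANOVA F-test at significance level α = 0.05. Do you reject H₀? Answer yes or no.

reject H₀: yes

Group means [23.73, 44.90, 28.08, 27.36], grand mean 30.636
SSB = Σnᵢ(x̄ᵢ−x̄)² = 2755.638; SSW = ΣΣ(x−x̄ᵢ)² = 806.544
MSB = 2755.638/3 = 918.5460; MSW = 806.544/40 = 20.1636
F = MSB/MSW = 45.5547
df = (3, 40)
p-value (upper-tail) = 0.00000
At α=0.05: p < α → reject H₀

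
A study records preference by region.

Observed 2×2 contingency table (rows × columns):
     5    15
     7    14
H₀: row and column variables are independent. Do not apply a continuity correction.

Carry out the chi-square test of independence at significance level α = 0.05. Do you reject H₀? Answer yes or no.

Row totals [20, 21], col totals [12, 29], n=41
χ² = (5−5.85)²/5.85 + (15−14.15)²/14.15 + (7−6.15)²/6.15 + (14−14.85)²/14.85 = 0.3436
df = 1
p-value (upper-tail) = 0.55774
At α=0.05: p ≥ α → fail to reject H₀

reject H₀: no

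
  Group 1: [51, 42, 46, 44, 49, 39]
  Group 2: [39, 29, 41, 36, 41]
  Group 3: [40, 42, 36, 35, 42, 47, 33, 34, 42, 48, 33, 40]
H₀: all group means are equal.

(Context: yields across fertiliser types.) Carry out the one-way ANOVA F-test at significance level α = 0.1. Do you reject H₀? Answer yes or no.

Group means [45.17, 37.20, 39.33], grand mean 40.391
SSB = Σnᵢ(x̄ᵢ−x̄)² = 201.178; SSW = ΣΣ(x−x̄ᵢ)² = 494.300
MSB = 201.178/2 = 100.5891; MSW = 494.300/20 = 24.7150
F = MSB/MSW = 4.0700
df = (2, 20)
p-value (upper-tail) = 0.03289
At α=0.1: p < α → reject H₀

reject H₀: yes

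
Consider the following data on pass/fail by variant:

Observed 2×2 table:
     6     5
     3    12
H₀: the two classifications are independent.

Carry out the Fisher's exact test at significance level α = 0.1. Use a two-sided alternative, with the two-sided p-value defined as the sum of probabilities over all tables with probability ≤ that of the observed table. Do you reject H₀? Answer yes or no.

Margins: r₁=11, r₂=15, c₁=9, c₂=17, n=26
p_obs = C(11,6)·C(15,3)/C(26,9); sum pmf over tables with pmf ≤ p_obs
p-value (two-sided) = 0.10343
At α=0.1: p ≥ α → fail to reject H₀

reject H₀: no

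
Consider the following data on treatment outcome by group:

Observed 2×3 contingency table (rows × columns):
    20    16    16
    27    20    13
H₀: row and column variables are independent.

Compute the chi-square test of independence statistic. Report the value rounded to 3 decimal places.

test statistic = 1.232

Row totals [52, 60], col totals [47, 36, 29], n=112
χ² = (20−21.82)²/21.82 + (16−16.71)²/16.71 + (16−13.46)²/13.46 + (27−25.18)²/25.18 + (20−19.29)²/19.29 + (13−15.54)²/15.54 = 1.2322
df = 2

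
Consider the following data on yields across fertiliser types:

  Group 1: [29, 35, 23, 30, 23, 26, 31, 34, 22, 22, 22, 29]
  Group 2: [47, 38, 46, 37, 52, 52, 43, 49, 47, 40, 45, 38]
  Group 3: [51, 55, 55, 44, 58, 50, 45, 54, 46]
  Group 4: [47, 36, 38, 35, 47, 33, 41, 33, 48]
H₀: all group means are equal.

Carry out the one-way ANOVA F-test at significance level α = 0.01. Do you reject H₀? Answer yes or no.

reject H₀: yes

Group means [27.17, 44.50, 50.89, 39.78], grand mean 39.905
SSB = Σnᵢ(x̄ᵢ−x̄)² = 3286.508; SSW = ΣΣ(x−x̄ᵢ)² = 1071.111
MSB = 3286.508/3 = 1095.5026; MSW = 1071.111/38 = 28.1871
F = MSB/MSW = 38.8653
df = (3, 38)
p-value (upper-tail) = 0.00000
At α=0.01: p < α → reject H₀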